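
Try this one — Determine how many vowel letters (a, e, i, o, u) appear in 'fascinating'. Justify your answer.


Vowels in 'fascinating': a, i, a, i = 4 vowels.

4


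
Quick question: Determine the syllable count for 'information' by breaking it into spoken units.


Break 'information' into syllables: in-for-ma-tion -> in | for | ma | tion = 4 syllables

4 syllables


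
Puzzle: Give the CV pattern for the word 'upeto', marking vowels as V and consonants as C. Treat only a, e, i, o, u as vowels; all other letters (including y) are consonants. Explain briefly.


Letter mapping: u = V, p = C, e = V, t = C, o = V.

VCVCV


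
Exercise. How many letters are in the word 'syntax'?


Spell out 'syntax' and number each letter: s(1), y(2), n(3), t(4), a(5), x(6). Total: 6 letters.

6


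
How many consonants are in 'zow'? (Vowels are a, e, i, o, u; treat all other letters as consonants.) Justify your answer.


Consonants in 'zow': z, w = 2 consonants.

2


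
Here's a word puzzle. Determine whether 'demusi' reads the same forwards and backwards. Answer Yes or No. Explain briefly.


Forward: 'demusi'
Reversed: 'isumed'
They differ.

No


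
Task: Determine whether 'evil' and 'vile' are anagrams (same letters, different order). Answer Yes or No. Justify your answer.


Sorted letters of 'evil': 'eilv'
Sorted letters of 'vile': 'eilv'
They match.

Yes


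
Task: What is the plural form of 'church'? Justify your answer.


Apply rule: Add -es (sibilant/fricative ending). 'church' becomes 'churches'.

churches


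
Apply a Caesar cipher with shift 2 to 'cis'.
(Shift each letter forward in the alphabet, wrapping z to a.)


Shift each letter by 2: c -> e, i -> k, s -> u. Result: 'eku'.

eku


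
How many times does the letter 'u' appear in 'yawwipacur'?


Letter 'u' in 'yawwipacur': found at position(s) 9 = 1 occurrence(s).

1


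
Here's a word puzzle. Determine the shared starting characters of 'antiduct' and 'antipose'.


Compare from the start: 4 characters match: 'anti'. Mismatch at position 5: 'd' vs 'p'.

anti


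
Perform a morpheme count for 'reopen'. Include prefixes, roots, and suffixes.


Decomposition: re- (prefix) + open (root) = 2 morpheme(s)

2 morphemes


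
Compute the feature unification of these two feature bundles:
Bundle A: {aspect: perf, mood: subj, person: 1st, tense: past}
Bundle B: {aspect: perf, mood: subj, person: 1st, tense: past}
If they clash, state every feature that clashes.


Compare features:
aspect: A=perf vs B=perf -> unified: perf
mood: A=subj vs B=subj -> unified: subj
person: A=1st vs B=1st -> unified: 1st
tense: A=past vs B=past -> unified: past
No clashes found.

Unified: {aspect: perf, mood: subj, person: 1st, tense: past}


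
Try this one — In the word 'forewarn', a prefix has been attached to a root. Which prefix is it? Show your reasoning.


The word 'forewarn' = 'fore' (prefix) + 'warn' (root). The prefix is 'fore'.

fore


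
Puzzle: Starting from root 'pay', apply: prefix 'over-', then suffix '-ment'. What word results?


Step 1: Add prefix 'over-' to 'pay' = 'overpay'
Step 2: Add suffix '-ment' to 'overpay' = 'overpayment'

overpayment


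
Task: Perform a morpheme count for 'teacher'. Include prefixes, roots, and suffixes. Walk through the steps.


Decomposition: teach (root) + -er (suffix) = 2 morpheme(s)

2 morphemes


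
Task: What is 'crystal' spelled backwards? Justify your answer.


Reverse 'crystal' character by character: 'latsyrc'.

latsyrc


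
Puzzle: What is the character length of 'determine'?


Spell out 'determine' and number each letter: d(1), e(2), t(3), e(4), r(5), m(6), i(7), n(8), e(9). Total: 9 letters.

9


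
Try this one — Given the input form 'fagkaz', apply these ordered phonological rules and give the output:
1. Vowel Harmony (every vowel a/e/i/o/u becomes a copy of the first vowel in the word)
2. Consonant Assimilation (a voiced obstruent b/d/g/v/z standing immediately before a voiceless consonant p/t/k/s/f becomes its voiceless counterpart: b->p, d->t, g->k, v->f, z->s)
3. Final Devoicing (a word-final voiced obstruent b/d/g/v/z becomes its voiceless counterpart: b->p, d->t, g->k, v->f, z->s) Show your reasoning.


Starting form: 'fagkaz'
Rule 1: Vowel Harmony: all vowels already match. No change.
Rule 2: Consonant Assimilation: voiced obstruent before voiceless consonant becomes voiceless ('gk' -> 'kk'). 'fagkaz' -> 'fakkaz'
Rule 3: Final Devoicing: word-final voiced obstruent 'z' becomes voiceless 's'. 'fakkaz' -> 'fakkas'
Final form: 'fakkas'

fakkas


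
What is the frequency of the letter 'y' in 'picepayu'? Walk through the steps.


Letter 'y' in 'picepayu': found at position(s) 7 = 1 occurrence(s).

1


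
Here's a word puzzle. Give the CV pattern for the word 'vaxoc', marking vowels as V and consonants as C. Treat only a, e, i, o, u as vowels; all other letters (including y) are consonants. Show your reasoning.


Letter mapping: v = C, a = V, x = C, o = V, c = C.

CVCVC


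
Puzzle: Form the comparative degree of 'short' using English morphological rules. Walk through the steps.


Apply comparative formation (add -er): 'short' -> 'shorter'.

shorter


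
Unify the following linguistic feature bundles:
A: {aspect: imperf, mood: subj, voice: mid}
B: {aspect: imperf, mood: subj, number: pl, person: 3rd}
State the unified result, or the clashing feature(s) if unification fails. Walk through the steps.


Compare features:
aspect: A=imperf vs B=imperf -> unified: imperf
mood: A=subj vs B=subj -> unified: subj
number: A=_ vs B=pl -> unified: pl
person: A=_ vs B=3rd -> unified: 3rd
voice: A=mid vs B=_ -> unified: mid
No clashes found.

Unified: {aspect: imperf, mood: subj, number: pl, person: 3rd, voice: mid}


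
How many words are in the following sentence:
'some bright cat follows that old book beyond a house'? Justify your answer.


Split into words: some | bright | cat | follows | that | old | book | beyond | a | house = 10 words.

10


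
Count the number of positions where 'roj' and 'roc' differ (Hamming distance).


Alignment:
Position 1: 'r' vs 'r' = match
Position 2: 'o' vs 'o' = match
Position 3: 'j' vs 'c' = DIFFER
Total differences: 1

1


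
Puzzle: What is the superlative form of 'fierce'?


Apply superlative formation (ends in e: add -st): 'fierce' -> 'fiercest'.

fiercest


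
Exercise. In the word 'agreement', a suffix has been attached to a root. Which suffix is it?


The word 'agreement' = 'agree' (root) + '-ment' (suffix). The suffix is '-ment'.

ment


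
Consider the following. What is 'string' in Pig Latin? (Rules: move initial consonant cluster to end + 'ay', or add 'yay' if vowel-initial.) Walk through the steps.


'string': move consonant cluster 'str' to end and add 'ay': 'ingstray'.

ingstray


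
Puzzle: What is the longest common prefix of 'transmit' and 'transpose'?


Compare from the start: 5 characters match: 'trans'. Mismatch at position 6: 'm' vs 'p'.

trans


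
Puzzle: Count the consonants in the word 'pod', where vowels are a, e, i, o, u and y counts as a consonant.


Consonants in 'pod': p, d = 2 consonants.

2


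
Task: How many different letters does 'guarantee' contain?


Unique letters in 'guarantee': {a, e, g, n, r, t, u} = 7 distinct letters.

7


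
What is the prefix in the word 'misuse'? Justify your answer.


The word 'misuse' = 'mis' (prefix) + 'use' (root). The prefix is 'mis'.

mis


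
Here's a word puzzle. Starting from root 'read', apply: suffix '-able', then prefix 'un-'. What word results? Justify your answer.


Step 1: Add suffix '-able' to 'read' = 'readable'
Step 2: Add prefix 'un-' to 'readable' = 'unreadable'

unreadable


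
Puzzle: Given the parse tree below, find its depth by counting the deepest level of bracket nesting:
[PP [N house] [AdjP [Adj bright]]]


Count bracket nesting levels:
'[' at pos 0: depth = 1
'[' at pos 4: depth = 2
'[' at pos 14: depth = 2
'[' at pos 20: depth = 3
Maximum depth reached: 3

3


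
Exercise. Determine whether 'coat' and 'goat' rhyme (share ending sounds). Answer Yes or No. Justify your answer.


Rime (stressed vowel + following sounds) of 'coat': -oat = /oʊt/
Rime of 'goat': -oat = /oʊt/
/oʊt/ and /oʊt/ are the same ending sound, so the words rhyme.

Yes


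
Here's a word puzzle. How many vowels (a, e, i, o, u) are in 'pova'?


Vowels in 'pova': o, a = 2 vowels.

2


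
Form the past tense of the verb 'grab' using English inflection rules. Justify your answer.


Apply rule: Double final consonant and add -ed. 'grab' becomes 'grabbed'.

grabbed


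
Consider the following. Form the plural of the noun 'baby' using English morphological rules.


Apply rule: Change -y to -ies (consonant + y). 'baby' becomes 'babies'.

babies


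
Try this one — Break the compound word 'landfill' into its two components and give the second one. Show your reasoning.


Split 'landfill' into 'land' + 'fill'. The second part is 'fill'.

fill


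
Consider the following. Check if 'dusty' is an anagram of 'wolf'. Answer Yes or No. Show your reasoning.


Sorted letters of 'dusty': 'dstuy'
Sorted letters of 'wolf': 'flow'
They do not match.

No


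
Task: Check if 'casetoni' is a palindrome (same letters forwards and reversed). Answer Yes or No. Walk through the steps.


Forward: 'casetoni'
Reversed: 'inotesac'
They differ.

No


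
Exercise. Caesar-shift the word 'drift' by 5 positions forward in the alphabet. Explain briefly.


Shift each letter by 5: d -> i, r -> w, i -> n, f -> k, t -> y. Result: 'iwnky'.

iwnky


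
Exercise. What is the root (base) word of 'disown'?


Remove prefix 'dis' from 'disown' to get root 'own'.

own


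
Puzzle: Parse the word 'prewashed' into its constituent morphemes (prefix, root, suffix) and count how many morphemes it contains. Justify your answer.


Step 1: Identify prefix: 'pre' (meaning: before)
Step 2: Identify root: 'wash'
Step 3: Identify suffix(es): 'ed'
Decomposition: pre- (prefix: before) + wash (root) + -ed (suffix: past)
Total morphemes: 3

3 morphemes (pre- (prefix: before) + wash (root) + -ed (suffix: past))


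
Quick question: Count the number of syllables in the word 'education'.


Break 'education' into syllables: ed-u-ca-tion -> ed | u | ca | tion = 4 syllables

4 syllables


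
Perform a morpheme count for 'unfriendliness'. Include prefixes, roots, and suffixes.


Decomposition: un- (prefix) + friend (root) + -ly (suffix) + -ness (suffix) = 4 morpheme(s)

4 morphemes


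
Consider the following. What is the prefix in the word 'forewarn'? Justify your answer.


The word 'forewarn' = 'fore' (prefix) + 'warn' (root). The prefix is 'fore'.

fore


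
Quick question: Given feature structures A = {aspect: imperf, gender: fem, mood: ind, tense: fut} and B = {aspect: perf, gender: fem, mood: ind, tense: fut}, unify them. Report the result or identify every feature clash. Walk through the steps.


Compare features:
aspect: A=imperf vs B=perf -> CLASH
gender: A=fem vs B=fem -> unified: fem
mood: A=ind vs B=ind -> unified: ind
tense: A=fut vs B=fut -> unified: fut
Clash detected on feature 'aspect' (imperf vs perf); unification fails.

CLASH on 'aspect' (imperf vs perf)


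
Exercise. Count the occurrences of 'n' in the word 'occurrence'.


Letter 'n' in 'occurrence': found at position(s) 8 = 1 occurrence(s).

1


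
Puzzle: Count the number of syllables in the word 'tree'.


Break 'tree' into syllables: tree -> tree = 1 syllable

1 syllable


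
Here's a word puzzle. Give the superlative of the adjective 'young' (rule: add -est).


Apply superlative formation (add -est): 'young' -> 'youngest'.

youngest


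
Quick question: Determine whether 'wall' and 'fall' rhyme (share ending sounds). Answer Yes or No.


Rime (stressed vowel + following sounds) of 'wall': -all = /ɔːl/
Rime of 'fall': -all = /ɔːl/
/ɔːl/ and /ɔːl/ are the same ending sound, so the words rhyme.

Yes


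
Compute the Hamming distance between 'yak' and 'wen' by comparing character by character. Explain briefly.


Alignment:
Position 1: 'y' vs 'w' = DIFFER
Position 2: 'a' vs 'e' = DIFFER
Position 3: 'k' vs 'n' = DIFFER
Total differences: 3

3


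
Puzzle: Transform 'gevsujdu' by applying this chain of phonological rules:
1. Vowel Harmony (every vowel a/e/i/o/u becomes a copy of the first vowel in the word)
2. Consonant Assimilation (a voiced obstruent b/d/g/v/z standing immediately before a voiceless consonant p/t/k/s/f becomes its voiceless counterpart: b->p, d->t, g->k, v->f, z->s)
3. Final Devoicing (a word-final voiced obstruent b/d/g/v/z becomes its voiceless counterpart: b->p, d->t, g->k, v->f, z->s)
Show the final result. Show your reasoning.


Starting form: 'gevsujdu'
Rule 1: Vowel Harmony: all vowels become 'e' (matching first vowel). 'gevsujdu' -> 'gevsejde'
Rule 2: Consonant Assimilation: voiced obstruent before voiceless consonant becomes voiceless ('vs' -> 'fs'). 'gevsejde' -> 'gefsejde'
Rule 3: Final Devoicing: the word ends in the vowel 'e', not a consonant. No change.
Final form: 'gefsejde'

gefsejde


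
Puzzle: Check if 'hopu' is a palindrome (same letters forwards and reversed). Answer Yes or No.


Forward: 'hopu'
Reversed: 'upoh'
They differ.

No


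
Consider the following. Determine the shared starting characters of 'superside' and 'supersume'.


Compare from the start: 6 characters match: 'supers'. Mismatch at position 7: 'i' vs 'u'.

supers


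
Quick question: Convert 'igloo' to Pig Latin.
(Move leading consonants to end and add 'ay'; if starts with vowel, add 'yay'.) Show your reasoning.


'igloo' starts with a vowel, so add 'yay': 'iglooyay'.

iglooyay


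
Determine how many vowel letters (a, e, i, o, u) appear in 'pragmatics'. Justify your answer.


Vowels in 'pragmatics': a, a, i = 3 vowels.

3


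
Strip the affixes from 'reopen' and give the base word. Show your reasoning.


Remove prefix 're' from 'reopen' to get root 'open'.

open


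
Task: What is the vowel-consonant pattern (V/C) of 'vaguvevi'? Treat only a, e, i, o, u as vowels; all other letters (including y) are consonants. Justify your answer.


Letter mapping: v = C, a = V, g = C, u = V, v = C, e = V, v = C, i = V.

CVCVCVCV


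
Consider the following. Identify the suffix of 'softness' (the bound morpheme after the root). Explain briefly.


The word 'softness' = 'soft' (root) + '-ness' (suffix). The suffix is '-ness'.

ness


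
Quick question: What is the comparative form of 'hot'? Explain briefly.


Apply comparative formation (double final consonant, add -er): 'hot' -> 'hotter'.

hotter


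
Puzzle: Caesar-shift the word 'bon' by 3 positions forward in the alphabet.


Shift each letter by 3: b -> e, o -> r, n -> q. Result: 'erq'.

erq


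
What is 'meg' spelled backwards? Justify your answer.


Reverse 'meg' character by character: 'gem'.

gem


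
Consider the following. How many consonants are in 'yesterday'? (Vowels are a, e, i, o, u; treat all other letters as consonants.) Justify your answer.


Consonants in 'yesterday': y, s, t, r, d, y = 6 consonants.

6


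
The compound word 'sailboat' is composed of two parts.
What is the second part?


Split 'sailboat' into 'sail' + 'boat'. The second part is 'boat'.

boat


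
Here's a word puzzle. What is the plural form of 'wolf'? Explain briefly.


Apply rule: Change -f to -ves. 'wolf' becomes 'wolves'.

wolves


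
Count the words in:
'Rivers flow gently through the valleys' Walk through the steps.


Split into words: Rivers | flow | gently | through | the | valleys = 6 words.

6


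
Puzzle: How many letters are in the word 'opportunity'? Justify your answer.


Spell out 'opportunity' and number each letter: o(1), p(2), p(3), o(4), r(5), t(6), u(7), n(8), i(9), t(10), y(11). Total: 11 letters.

11


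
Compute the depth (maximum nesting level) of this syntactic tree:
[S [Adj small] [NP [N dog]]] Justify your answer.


Count bracket nesting levels:
'[' at pos 0: depth = 1
'[' at pos 3: depth = 2
'[' at pos 15: depth = 2
'[' at pos 19: depth = 3
Maximum depth reached: 3

3


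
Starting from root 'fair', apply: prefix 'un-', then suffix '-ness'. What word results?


Step 1: Add prefix 'un-' to 'fair' = 'unfair'
Step 2: Add suffix '-ness' to 'unfair' = 'unfairness'

unfairness


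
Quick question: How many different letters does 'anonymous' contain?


Unique letters in 'anonymous': {a, m, n, o, s, u, y} = 7 distinct letters.

7


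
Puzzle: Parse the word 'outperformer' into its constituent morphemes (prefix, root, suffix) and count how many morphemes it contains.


Step 1: Identify prefix: 'out' (meaning: surpass)
Step 2: Identify root: 'perform'
Step 3: Identify suffix(es): 'er'
Decomposition: out- (prefix: surpass) + perform (root) + -er (suffix: one who)
Total morphemes: 3

3 morphemes (out- (prefix: surpass) + perform (root) + -er (suffix: one who))


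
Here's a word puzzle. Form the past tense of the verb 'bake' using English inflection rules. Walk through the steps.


Apply rule: Add -d (word ends in -e). 'bake' becomes 'baked'.

baked


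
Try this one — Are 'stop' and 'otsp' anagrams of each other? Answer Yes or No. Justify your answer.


Sorted letters of 'stop': 'opst'
Sorted letters of 'otsp': 'opst'
They match.

Yes


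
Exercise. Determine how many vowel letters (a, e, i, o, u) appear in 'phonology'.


Vowels in 'phonology': o, o, o = 3 vowels.

3


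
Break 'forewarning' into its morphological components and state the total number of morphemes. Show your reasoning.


Step 1: Identify prefix: 'fore' (meaning: before/front)
Step 2: Identify root: 'warn'
Step 3: Identify suffix(es): 'ing'
Decomposition: fore- (prefix: before/front) + warn (root) + -ing (suffix: ongoing action)
Total morphemes: 3

3 morphemes (fore- (prefix: before/front) + warn (root) + -ing (suffix: ongoing action))


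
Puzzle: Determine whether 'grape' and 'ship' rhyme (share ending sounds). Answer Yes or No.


Rime (stressed vowel + following sounds) of 'grape': -ape = /eɪp/
Rime of 'ship': -ip = /ɪp/
/eɪp/ and /ɪp/ are different ending sounds, so the words do not rhyme.

No


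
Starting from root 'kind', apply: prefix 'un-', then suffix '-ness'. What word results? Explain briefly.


Step 1: Add prefix 'un-' to 'kind' = 'unkind'
Step 2: Add suffix '-ness' to 'unkind' = 'unkindness'

unkindness


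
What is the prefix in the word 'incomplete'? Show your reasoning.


The word 'incomplete' = 'in' (prefix) + 'complete' (root). The prefix is 'in'.

in


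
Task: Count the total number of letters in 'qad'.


Spell out 'qad' and number each letter: q(1), a(2), d(3). Total: 3 letters.

3


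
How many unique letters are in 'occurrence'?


Unique letters in 'occurrence': {c, e, n, o, r, u} = 6 distinct letters.

6


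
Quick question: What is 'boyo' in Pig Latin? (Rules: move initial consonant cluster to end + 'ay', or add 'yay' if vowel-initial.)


'boyo': move consonant cluster 'b' to end and add 'ay': 'oyobay'.

oyobay


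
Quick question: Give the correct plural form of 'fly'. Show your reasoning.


Apply rule: Change -y to -ies (consonant + y). 'fly' becomes 'flies'.

flies


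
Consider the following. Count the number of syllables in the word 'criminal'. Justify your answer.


Break 'criminal' into syllables: crim-i-nal -> crim | i | nal = 3 syllables

3 syllables


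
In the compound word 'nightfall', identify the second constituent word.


Split 'nightfall' into 'night' + 'fall'. The second part is 'fall'.

fall


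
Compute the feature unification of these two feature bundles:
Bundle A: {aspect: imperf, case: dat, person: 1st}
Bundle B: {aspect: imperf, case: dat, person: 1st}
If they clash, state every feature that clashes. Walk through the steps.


Compare features:
aspect: A=imperf vs B=imperf -> unified: imperf
case: A=dat vs B=dat -> unified: dat
person: A=1st vs B=1st -> unified: 1st
No clashes found.

Unified: {aspect: imperf, case: dat, person: 1st}


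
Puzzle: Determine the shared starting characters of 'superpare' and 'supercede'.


Compare from the start: 5 characters match: 'super'. Mismatch at position 6: 'p' vs 'c'.

super


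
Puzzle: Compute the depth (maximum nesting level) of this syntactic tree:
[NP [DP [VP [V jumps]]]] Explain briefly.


Count bracket nesting levels:
'[' at pos 0: depth = 1
'[' at pos 4: depth = 2
'[' at pos 8: depth = 3
'[' at pos 12: depth = 4
Maximum depth reached: 4

4


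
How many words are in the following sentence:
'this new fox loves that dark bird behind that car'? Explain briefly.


Split into words: this | new | fox | loves | that | dark | bird | behind | that | car = 10 words.

10


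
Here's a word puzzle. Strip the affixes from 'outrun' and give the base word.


Remove prefix 'out' from 'outrun' to get root 'run'.

run


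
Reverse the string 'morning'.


Reverse 'morning' character by character: 'gninrom'.

gninrom


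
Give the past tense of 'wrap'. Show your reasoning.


Apply rule: Double final consonant and add -ed. 'wrap' becomes 'wrapped'.

wrapped


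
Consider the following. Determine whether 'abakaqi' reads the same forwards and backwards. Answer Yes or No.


Forward: 'abakaqi'
Reversed: 'iqakaba'
They differ.

No


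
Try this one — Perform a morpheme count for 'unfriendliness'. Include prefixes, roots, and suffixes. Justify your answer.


Decomposition: un- (prefix) + friend (root) + -ly (suffix) + -ness (suffix) = 4 morpheme(s)

4 morphemes


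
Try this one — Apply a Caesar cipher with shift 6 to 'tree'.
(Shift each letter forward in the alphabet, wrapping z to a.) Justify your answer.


Shift each letter by 6: t -> z, r -> x, e -> k, e -> k. Result: 'zxkk'.

zxkk


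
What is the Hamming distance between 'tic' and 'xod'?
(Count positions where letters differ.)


Alignment:
Position 1: 't' vs 'x' = DIFFER
Position 2: 'i' vs 'o' = DIFFER
Position 3: 'c' vs 'd' = DIFFER
Total differences: 3

3


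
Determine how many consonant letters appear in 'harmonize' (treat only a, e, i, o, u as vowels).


Consonants in 'harmonize': h, r, m, n, z = 5 consonants.

5


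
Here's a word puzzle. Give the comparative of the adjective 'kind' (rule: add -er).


Apply comparative formation (add -er): 'kind' -> 'kinder'.

kinder


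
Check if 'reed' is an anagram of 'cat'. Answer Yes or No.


Sorted letters of 'reed': 'deer'
Sorted letters of 'cat': 'act'
They do not match.

No


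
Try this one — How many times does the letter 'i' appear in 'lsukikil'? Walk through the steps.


Letter 'i' in 'lsukikil': found at position(s) 5, 7 = 2 occurrence(s).

2


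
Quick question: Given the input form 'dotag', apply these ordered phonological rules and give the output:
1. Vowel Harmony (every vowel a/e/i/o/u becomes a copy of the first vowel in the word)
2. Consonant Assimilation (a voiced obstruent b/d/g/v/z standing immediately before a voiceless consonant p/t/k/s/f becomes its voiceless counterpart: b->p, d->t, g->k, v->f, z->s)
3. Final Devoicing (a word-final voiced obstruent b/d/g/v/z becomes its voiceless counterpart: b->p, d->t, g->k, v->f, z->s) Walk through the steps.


Starting form: 'dotag'
Rule 1: Vowel Harmony: all vowels become 'o' (matching first vowel). 'dotag' -> 'dotog'
Rule 2: Consonant Assimilation: no voiced obstruent (b/d/g/v/z) stands immediately before a voiceless consonant (p/t/k/s/f). No change.
Rule 3: Final Devoicing: word-final voiced obstruent 'g' becomes voiceless 'k'. 'dotog' -> 'dotok'
Final form: 'dotok'

dotok


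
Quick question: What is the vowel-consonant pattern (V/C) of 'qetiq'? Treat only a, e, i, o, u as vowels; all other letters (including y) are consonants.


Letter mapping: q = C, e = V, t = C, i = V, q = C.

CVCVC


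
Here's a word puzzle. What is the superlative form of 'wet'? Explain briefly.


Apply superlative formation (double final consonant, add -est): 'wet' -> 'wettest'.

wettest


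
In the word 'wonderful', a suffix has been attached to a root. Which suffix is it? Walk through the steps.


The word 'wonderful' = 'wonder' (root) + '-ful' (suffix). The suffix is '-ful'.

ful


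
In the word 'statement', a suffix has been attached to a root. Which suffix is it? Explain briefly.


The word 'statement' = 'state' (root) + '-ment' (suffix). The suffix is '-ment'.

ment


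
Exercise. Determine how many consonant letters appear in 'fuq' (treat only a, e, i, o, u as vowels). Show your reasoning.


Consonants in 'fuq': f, q = 2 consonants.

2


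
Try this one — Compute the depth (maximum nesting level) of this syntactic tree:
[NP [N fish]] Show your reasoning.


Count bracket nesting levels:
'[' at pos 0: depth = 1
'[' at pos 4: depth = 2
Maximum depth reached: 2

2


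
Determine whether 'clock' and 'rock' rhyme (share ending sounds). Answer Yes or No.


Rime (stressed vowel + following sounds) of 'clock': -ock = /ɒk/
Rime of 'rock': -ock = /ɒk/
/ɒk/ and /ɒk/ are the same ending sound, so the words rhyme.

Yes


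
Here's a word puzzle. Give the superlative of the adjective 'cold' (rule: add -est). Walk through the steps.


Apply superlative formation (add -est): 'cold' -> 'coldest'.

coldest


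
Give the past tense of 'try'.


Apply rule: Change -y to -ied. 'try' becomes 'tried'.

tried


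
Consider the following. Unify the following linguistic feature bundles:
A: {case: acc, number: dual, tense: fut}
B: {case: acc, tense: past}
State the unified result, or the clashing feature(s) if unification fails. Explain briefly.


Compare features:
case: A=acc vs B=acc -> unified: acc
number: A=dual vs B=_ -> unified: dual
tense: A=fut vs B=past -> CLASH
Clash detected on feature 'tense' (fut vs past); unification fails.

CLASH on 'tense' (fut vs past)


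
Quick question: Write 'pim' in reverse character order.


Reverse 'pim' character by character: 'mip'.

mip


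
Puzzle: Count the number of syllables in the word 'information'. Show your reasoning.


Break 'information' into syllables: in-for-ma-tion -> in | for | ma | tion = 4 syllables

4 syllables


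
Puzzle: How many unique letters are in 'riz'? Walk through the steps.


Unique letters in 'riz': {i, r, z} = 3 distinct letters.

3


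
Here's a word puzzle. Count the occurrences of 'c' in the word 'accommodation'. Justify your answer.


Letter 'c' in 'accommodation': found at position(s) 2, 3 = 2 occurrence(s).

2


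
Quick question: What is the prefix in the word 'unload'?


The word 'unload' = 'un' (prefix) + 'load' (root). The prefix is 'un'.

un


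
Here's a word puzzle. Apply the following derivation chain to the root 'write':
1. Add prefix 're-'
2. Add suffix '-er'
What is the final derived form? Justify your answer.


Step 1: Add prefix 're-' to 'write' = 'rewrite'
Step 2: Add suffix '-er' to 'rewrite' = 'rewriter'

rewriter


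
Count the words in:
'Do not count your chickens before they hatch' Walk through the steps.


Split into words: Do | not | count | your | chickens | before | they | hatch = 8 words.

8


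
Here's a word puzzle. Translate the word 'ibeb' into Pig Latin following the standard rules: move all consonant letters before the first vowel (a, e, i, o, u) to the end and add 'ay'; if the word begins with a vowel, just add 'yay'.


'ibeb' starts with a vowel, so add 'yay': 'ibebyay'.

ibebyay


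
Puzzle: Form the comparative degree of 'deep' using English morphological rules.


Apply comparative formation (add -er): 'deep' -> 'deeper'.

deeper


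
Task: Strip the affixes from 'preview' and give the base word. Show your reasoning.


Remove prefix 'pre' from 'preview' to get root 'view'.

view


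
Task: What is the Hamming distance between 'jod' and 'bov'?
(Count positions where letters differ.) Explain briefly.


Alignment:
Position 1: 'j' vs 'b' = DIFFER
Position 2: 'o' vs 'o' = match
Position 3: 'd' vs 'v' = DIFFER
Total differences: 2

2


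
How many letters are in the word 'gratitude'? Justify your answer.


Spell out 'gratitude' and number each letter: g(1), r(2), a(3), t(4), i(5), t(6), u(7), d(8), e(9). Total: 9 letters.

9


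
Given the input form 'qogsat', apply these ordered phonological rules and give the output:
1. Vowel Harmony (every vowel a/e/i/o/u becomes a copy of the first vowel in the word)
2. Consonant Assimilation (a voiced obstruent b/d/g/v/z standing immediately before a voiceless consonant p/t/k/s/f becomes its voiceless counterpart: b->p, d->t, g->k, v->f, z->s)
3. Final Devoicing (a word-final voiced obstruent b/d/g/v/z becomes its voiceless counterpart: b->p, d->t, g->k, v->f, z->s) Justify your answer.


Starting form: 'qogsat'
Rule 1: Vowel Harmony: all vowels become 'o' (matching first vowel). 'qogsat' -> 'qogsot'
Rule 2: Consonant Assimilation: voiced obstruent before voiceless consonant becomes voiceless ('gs' -> 'ks'). 'qogsot' -> 'qoksot'
Rule 3: Final Devoicing: final consonant 't' is not one of the voiced obstruents b/d/g/v/z. No change.
Final form: 'qoksot'

qoksot


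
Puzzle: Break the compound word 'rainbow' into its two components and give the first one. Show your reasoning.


Split 'rainbow' into 'rain' + 'bow'. The first part is 'rain'.

rain


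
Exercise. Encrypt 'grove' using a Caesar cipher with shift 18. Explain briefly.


Shift each letter by 18: g -> y, r -> j, o -> g, v -> n, e -> w. Result: 'yjgnw'.

yjgnw


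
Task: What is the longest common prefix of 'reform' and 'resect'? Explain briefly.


Compare from the start: 2 characters match: 're'. Mismatch at position 3: 'f' vs 's'.

re


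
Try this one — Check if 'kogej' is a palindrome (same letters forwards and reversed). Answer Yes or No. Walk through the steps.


Forward: 'kogej'
Reversed: 'jegok'
They differ.

No


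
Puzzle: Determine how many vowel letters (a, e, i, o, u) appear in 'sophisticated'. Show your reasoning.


Vowels in 'sophisticated': o, i, i, a, e = 5 vowels.

5


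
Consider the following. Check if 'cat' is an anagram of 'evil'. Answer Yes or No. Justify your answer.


Sorted letters of 'cat': 'act'
Sorted letters of 'evil': 'eilv'
They do not match.

No


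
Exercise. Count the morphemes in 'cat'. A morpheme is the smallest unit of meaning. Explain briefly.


Decomposition: cat (free morpheme) = 1 morpheme(s)

1 morphemes


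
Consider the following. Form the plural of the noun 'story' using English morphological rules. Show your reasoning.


Apply rule: Change -y to -ies (consonant + y). 'story' becomes 'stories'.

stories


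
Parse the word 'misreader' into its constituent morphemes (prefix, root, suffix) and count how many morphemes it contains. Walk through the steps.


Step 1: Identify prefix: 'mis' (meaning: wrongly)
Step 2: Identify root: 'read'
Step 3: Identify suffix(es): 'er'
Decomposition: mis- (prefix: wrongly) + read (root) + -er (suffix: one who)
Total morphemes: 3

3 morphemes (mis- (prefix: wrongly) + read (root) + -er (suffix: one who))


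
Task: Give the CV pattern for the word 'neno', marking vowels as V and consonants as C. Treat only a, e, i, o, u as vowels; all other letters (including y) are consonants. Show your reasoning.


Letter mapping: n = C, e = V, n = C, o = V.

CVCV


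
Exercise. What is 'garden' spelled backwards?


Reverse 'garden' character by character: 'nedrag'.

nedrag


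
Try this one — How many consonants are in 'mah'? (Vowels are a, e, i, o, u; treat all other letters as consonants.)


Consonants in 'mah': m, h = 2 consonants.

2


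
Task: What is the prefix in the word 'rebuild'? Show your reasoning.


The word 'rebuild' = 're' (prefix) + 'build' (root). The prefix is 're'.

re


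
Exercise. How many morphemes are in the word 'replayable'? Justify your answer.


Decomposition: re- (prefix) + play (root) + -able (suffix) = 3 morpheme(s)

3 morphemes


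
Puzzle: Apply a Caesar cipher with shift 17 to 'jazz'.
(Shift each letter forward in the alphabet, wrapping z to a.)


Shift each letter by 17: j -> a, a -> r, z -> q, z -> q. Result: 'arqq'.

arqq


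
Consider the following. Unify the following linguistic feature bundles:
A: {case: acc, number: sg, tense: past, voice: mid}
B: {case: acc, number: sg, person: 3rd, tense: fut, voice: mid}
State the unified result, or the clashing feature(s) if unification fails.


Compare features:
case: A=acc vs B=acc -> unified: acc
number: A=sg vs B=sg -> unified: sg
person: A=_ vs B=3rd -> unified: 3rd
tense: A=past vs B=fut -> CLASH
voice: A=mid vs B=mid -> unified: mid
Clash detected on feature 'tense' (past vs fut); unification fails.

CLASH on 'tense' (past vs fut)


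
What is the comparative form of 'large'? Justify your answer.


Apply comparative formation (ends in e: add -r): 'large' -> 'larger'.

larger


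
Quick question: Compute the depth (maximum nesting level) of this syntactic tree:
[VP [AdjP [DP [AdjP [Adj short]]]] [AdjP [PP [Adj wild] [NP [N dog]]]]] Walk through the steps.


Count bracket nesting levels:
'[' at pos 0: depth = 1
'[' at pos 4: depth = 2
'[' at pos 10: depth = 3
'[' at pos 14: depth = 4
'[' at pos 20: depth = 5
'[' at pos 35: depth = 2
'[' at pos 41: depth = 3
'[' at pos 45: depth = 4
'[' at pos 56: depth = 4
'[' at pos 60: depth = 5
Maximum depth reached: 5

5


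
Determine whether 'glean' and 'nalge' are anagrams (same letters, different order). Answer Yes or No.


Sorted letters of 'glean': 'aegln'
Sorted letters of 'nalge': 'aegln'
They match.

Yes


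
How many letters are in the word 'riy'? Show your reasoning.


Spell out 'riy' and number each letter: r(1), i(2), y(3). Total: 3 letters.

3


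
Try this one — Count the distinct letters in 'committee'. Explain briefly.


Unique letters in 'committee': {c, e, i, m, o, t} = 6 distinct letters.

6


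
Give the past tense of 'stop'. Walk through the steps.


Apply rule: Double final consonant and add -ed. 'stop' becomes 'stopped'.

stopped


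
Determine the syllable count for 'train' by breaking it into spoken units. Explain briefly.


Break 'train' into syllables: train -> train = 1 syllable

1 syllable


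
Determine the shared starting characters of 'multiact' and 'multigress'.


Compare from the start: 5 characters match: 'multi'. Mismatch at position 6: 'a' vs 'g'.

multi


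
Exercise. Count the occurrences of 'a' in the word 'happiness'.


Letter 'a' in 'happiness': found at position(s) 2 = 1 occurrence(s).

1


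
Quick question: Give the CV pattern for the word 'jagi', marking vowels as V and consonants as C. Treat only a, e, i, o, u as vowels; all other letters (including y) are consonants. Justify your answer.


Letter mapping: j = C, a = V, g = C, i = V.

CVCV


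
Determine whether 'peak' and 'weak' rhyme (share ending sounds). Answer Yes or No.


Rime (stressed vowel + following sounds) of 'peak': -eak = /iːk/
Rime of 'weak': -eak = /iːk/
/iːk/ and /iːk/ are the same ending sound, so the words rhyme.

Yes


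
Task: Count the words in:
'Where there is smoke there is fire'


Split into words: Where | there | is | smoke | there | is | fire = 7 words.

7


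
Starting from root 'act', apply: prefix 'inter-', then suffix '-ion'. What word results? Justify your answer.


Step 1: Add prefix 'inter-' to 'act' = 'interact'
Step 2: Add suffix '-ion' to 'interact' = 'interaction'

interaction


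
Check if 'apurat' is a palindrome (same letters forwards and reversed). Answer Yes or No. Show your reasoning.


Forward: 'apurat'
Reversed: 'tarupa'
They differ.

No


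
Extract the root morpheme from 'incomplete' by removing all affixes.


Remove prefix 'in' from 'incomplete' to get root 'complete'.

complete


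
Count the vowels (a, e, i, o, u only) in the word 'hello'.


Vowels in 'hello': e, o = 2 vowels.

2


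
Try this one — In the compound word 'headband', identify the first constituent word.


Split 'headband' into 'head' + 'band'. The first part is 'head'.

head


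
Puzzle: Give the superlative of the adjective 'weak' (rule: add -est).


Apply superlative formation (add -est): 'weak' -> 'weakest'.

weakest


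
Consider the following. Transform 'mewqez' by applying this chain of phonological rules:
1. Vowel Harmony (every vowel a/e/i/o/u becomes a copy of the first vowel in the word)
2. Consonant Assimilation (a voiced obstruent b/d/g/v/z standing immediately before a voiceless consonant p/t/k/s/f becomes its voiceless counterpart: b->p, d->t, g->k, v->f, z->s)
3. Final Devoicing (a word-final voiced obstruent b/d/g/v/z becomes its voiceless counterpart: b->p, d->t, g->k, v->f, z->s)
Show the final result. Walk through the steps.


Starting form: 'mewqez'
Rule 1: Vowel Harmony: all vowels already match. No change.
Rule 2: Consonant Assimilation: no voiced obstruent (b/d/g/v/z) stands immediately before a voiceless consonant (p/t/k/s/f). No change.
Rule 3: Final Devoicing: word-final voiced obstruent 'z' becomes voiceless 's'. 'mewqez' -> 'mewqes'
Final form: 'mewqes'

mewqes


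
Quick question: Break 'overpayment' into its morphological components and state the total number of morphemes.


Step 1: Identify prefix: 'over' (meaning: excessively)
Step 2: Identify root: 'pay'
Step 3: Identify suffix(es): 'ment'
Decomposition: over- (prefix: excessively) + pay (root) + -ment (suffix: action/result)
Total morphemes: 3

3 morphemes (over- (prefix: excessively) + pay (root) + -ment (suffix: action/result))


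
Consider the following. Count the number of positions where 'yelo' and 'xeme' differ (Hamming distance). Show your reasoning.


Alignment:
Position 1: 'y' vs 'x' = DIFFER
Position 2: 'e' vs 'e' = match
Position 3: 'l' vs 'm' = DIFFER
Position 4: 'o' vs 'e' = DIFFER
Total differences: 3

3


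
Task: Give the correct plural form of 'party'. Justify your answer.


Apply rule: Change -y to -ies (consonant + y). 'party' becomes 'parties'.

parties


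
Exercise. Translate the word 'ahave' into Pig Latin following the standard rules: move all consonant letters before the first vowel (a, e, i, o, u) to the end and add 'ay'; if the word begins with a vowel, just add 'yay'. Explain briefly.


'ahave' starts with a vowel, so add 'yay': 'ahaveyay'.

ahaveyay


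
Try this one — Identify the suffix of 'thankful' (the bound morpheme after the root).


The word 'thankful' = 'thank' (root) + '-ful' (suffix). The suffix is '-ful'.

ful


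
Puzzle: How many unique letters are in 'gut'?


Unique letters in 'gut': {g, t, u} = 3 distinct letters.

3


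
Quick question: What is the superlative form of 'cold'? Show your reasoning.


Apply superlative formation (add -est): 'cold' -> 'coldest'.

coldest


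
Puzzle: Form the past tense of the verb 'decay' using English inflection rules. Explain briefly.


Apply rule: Add -ed. 'decay' becomes 'decayed'.

decayed


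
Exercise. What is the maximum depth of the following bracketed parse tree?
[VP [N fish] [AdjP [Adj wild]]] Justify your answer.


Count bracket nesting levels:
'[' at pos 0: depth = 1
'[' at pos 4: depth = 2
'[' at pos 13: depth = 2
'[' at pos 19: depth = 3
Maximum depth reached: 3

3


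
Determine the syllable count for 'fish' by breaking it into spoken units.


Break 'fish' into syllables: fish -> fish = 1 syllable

1 syllable


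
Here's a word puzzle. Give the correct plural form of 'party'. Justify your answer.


Apply rule: Change -y to -ies (consonant + y). 'party' becomes 'parties'.

parties
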